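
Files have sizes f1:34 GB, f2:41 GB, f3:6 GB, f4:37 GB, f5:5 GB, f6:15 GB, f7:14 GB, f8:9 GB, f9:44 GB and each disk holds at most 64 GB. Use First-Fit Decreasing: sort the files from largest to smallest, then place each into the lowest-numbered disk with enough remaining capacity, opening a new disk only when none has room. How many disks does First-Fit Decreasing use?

Sorted descending: 44, 41, 37, 34, 15, 14, 9, 6, 5.
44 GB → disk 1 (remaining 20 GB)
41 GB → disk 2 (remaining 23 GB)
37 GB → disk 3 (remaining 27 GB)
34 GB → disk 4 (remaining 30 GB)
15 GB → disk 1 (remaining 5 GB)
14 GB → disk 2 (remaining 9 GB)
9 GB → disk 2 (remaining 0 GB)
6 GB → disk 3 (remaining 21 GB)
5 GB → disk 1 (remaining 0 GB)

4 disks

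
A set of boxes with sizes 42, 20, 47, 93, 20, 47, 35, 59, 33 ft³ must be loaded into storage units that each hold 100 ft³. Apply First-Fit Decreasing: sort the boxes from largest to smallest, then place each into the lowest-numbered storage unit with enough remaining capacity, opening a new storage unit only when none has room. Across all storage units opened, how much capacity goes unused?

104

Sorted descending: 93, 59, 47, 47, 42, 35, 33, 20, 20.
storage unit 1: place 93 ft³, 7 ft³ left
storage unit 2: place 59 ft³, 41 ft³ left
storage unit 3: place 47 ft³, 53 ft³ left
storage unit 3: place 47 ft³, 6 ft³ left
storage unit 4: place 42 ft³, 58 ft³ left
storage unit 2: place 35 ft³, 6 ft³ left
storage unit 4: place 33 ft³, 25 ft³ left
storage unit 4: place 20 ft³, 5 ft³ left
storage unit 5: place 20 ft³, 80 ft³ left
5 storage units × 100 ft³ = 500 ft³; used 396 ft³; unused 104 ft³.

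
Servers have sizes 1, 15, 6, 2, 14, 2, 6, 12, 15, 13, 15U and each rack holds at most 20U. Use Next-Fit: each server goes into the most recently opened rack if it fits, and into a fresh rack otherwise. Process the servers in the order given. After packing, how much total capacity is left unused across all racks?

39

Put 1U in rack 1; 19U remain.
Put 15U in rack 1; 4U remain.
Put 6U in rack 2; 14U remain.
Put 2U in rack 2; 12U remain.
Put 14U in rack 3; 6U remain.
Put 2U in rack 3; 4U remain.
Put 6U in rack 4; 14U remain.
Put 12U in rack 4; 2U remain.
Put 15U in rack 5; 5U remain.
Put 13U in rack 6; 7U remain.
Put 15U in rack 7; 5U remain.
7 racks × 20U = 140U; used 101U; unused 39U.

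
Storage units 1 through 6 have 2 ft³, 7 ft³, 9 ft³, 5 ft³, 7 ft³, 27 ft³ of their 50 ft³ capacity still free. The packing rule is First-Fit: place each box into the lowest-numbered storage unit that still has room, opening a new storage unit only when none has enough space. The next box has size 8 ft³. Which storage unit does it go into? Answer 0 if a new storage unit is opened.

Storage units with room: storage unit 3 (9 ft³), storage unit 6 (27 ft³).
The first with room is storage unit 3.

3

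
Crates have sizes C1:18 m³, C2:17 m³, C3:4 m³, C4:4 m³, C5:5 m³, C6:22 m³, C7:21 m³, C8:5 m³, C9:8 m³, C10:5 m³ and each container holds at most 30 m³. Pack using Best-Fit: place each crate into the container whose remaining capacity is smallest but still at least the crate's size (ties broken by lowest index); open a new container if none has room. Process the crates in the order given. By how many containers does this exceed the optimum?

0

Best-Fit: [18,4,4] [17,5,5] [22,8] [21,5] → 4 containers.
Total size 109 m³; any packing needs at least ⌈109/30⌉ = 4 containers.
So 4 is already optimal.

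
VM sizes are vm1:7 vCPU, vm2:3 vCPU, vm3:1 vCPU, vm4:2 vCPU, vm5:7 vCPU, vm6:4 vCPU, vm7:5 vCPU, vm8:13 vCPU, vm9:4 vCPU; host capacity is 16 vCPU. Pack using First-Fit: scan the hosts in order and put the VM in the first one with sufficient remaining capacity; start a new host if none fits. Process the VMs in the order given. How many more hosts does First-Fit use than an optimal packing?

1

First-Fit: [7,3,1,2] [7,4,5] [13] [4] → 4 hosts.
Total size 46 vCPU; any packing needs at least ⌈46/16⌉ = 3 hosts.
An optimal packing achieves that bound: [13,3] [7,7,2] [5,4,4,1] → 3 hosts.
Excess: 4 − 3 = 1.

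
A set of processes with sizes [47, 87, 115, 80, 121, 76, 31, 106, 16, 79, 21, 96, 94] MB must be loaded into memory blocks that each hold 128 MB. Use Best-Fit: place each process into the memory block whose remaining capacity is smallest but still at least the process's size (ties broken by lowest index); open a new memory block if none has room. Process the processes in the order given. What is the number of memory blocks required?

9 memory blocks

47 MB → memory block 1 (remaining 81 MB)
87 MB → memory block 2 (remaining 41 MB)
115 MB → memory block 3 (remaining 13 MB)
80 MB → memory block 1 (remaining 1 MB)
121 MB → memory block 4 (remaining 7 MB)
76 MB → memory block 5 (remaining 52 MB)
31 MB → memory block 2 (remaining 10 MB)
106 MB → memory block 6 (remaining 22 MB)
16 MB → memory block 6 (remaining 6 MB)
79 MB → memory block 7 (remaining 49 MB)
21 MB → memory block 7 (remaining 28 MB)
96 MB → memory block 8 (remaining 32 MB)
94 MB → memory block 9 (remaining 34 MB)
Final memory blocks: [47,80] [87,31] [115] [121] [76] [106,16] [79,21] [96] [94].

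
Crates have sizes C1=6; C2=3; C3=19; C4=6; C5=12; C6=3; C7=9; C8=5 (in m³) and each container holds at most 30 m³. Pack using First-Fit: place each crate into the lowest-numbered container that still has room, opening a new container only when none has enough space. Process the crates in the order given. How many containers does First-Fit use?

3

C1 (6 m³) → container 1 (remaining 24 m³)
C2 (3 m³) → container 1 (remaining 21 m³)
C3 (19 m³) → container 1 (remaining 2 m³)
C4 (6 m³) → container 2 (remaining 24 m³)
C5 (12 m³) → container 2 (remaining 12 m³)
C6 (3 m³) → container 2 (remaining 9 m³)
C7 (9 m³) → container 2 (remaining 0 m³)
C8 (5 m³) → container 3 (remaining 25 m³)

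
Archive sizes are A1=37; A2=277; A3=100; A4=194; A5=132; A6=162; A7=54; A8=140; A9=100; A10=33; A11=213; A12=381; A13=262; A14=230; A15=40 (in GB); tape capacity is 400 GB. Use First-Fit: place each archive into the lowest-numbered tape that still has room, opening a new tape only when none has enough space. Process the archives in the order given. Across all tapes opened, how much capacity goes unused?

Put A1 (37 GB) in tape 1; 363 GB remain.
Put A2 (277 GB) in tape 1; 86 GB remain.
Put A3 (100 GB) in tape 2; 300 GB remain.
Put A4 (194 GB) in tape 2; 106 GB remain.
Put A5 (132 GB) in tape 3; 268 GB remain.
Put A6 (162 GB) in tape 3; 106 GB remain.
Put A7 (54 GB) in tape 1; 32 GB remain.
Put A8 (140 GB) in tape 4; 260 GB remain.
Put A9 (100 GB) in tape 2; 6 GB remain.
Put A10 (33 GB) in tape 3; 73 GB remain.
Put A11 (213 GB) in tape 4; 47 GB remain.
Put A12 (381 GB) in tape 5; 19 GB remain.
Put A13 (262 GB) in tape 6; 138 GB remain.
Put A14 (230 GB) in tape 7; 170 GB remain.
Put A15 (40 GB) in tape 3; 33 GB remain.
7 tapes × 400 GB = 2800 GB; used 2355 GB; unused 445 GB.

445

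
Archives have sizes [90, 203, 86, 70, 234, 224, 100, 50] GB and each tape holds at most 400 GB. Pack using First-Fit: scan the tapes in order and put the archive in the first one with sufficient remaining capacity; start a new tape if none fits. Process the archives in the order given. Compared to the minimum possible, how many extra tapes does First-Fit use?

0

First-Fit: [90,203,86] [70,234,50] [224,100] → 3 tapes.
Total size 1057 GB; any packing needs at least ⌈1057/400⌉ = 3 tapes.
So 3 is already optimal.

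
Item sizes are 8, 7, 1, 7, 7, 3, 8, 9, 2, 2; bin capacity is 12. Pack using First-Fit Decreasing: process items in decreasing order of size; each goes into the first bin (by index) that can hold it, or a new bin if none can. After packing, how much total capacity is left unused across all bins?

18

Sorted descending: 9, 8, 8, 7, 7, 7, 3, 2, 2, 1.
Put 9 in bin 1; 3 remain.
Put 8 in bin 2; 4 remain.
Put 8 in bin 3; 4 remain.
Put 7 in bin 4; 5 remain.
Put 7 in bin 5; 5 remain.
Put 7 in bin 6; 5 remain.
Put 3 in bin 1; 0 remain.
Put 2 in bin 2; 2 remain.
Put 2 in bin 2; 0 remain.
Put 1 in bin 3; 3 remain.
6 bins × 12 = 72; used 54; unused 18.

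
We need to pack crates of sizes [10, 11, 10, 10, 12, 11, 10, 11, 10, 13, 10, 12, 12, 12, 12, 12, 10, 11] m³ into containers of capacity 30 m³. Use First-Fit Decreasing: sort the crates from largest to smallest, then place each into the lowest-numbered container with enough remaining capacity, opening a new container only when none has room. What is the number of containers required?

8

Sorted descending: 13, 12, 12, 12, 12, 12, 12, 11, 11, 11, 11, 10, 10, 10, 10, 10, 10, 10.
13 m³ → container 1 (remaining 17 m³)
12 m³ → container 1 (remaining 5 m³)
12 m³ → container 2 (remaining 18 m³)
12 m³ → container 2 (remaining 6 m³)
12 m³ → container 3 (remaining 18 m³)
12 m³ → container 3 (remaining 6 m³)
12 m³ → container 4 (remaining 18 m³)
11 m³ → container 4 (remaining 7 m³)
11 m³ → container 5 (remaining 19 m³)
11 m³ → container 5 (remaining 8 m³)
11 m³ → container 6 (remaining 19 m³)
10 m³ → container 6 (remaining 9 m³)
10 m³ → container 7 (remaining 20 m³)
10 m³ → container 7 (remaining 10 m³)
10 m³ → container 7 (remaining 0 m³)
10 m³ → container 8 (remaining 20 m³)
10 m³ → container 8 (remaining 10 m³)
10 m³ → container 8 (remaining 0 m³)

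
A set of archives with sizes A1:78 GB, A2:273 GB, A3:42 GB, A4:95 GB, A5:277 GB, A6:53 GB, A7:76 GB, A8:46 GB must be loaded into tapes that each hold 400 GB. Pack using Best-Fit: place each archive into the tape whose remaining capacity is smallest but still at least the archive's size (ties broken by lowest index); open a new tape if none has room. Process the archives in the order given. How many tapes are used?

3 tapes

A1 (78 GB) → tape 1 (remaining 322 GB)
A2 (273 GB) → tape 1 (remaining 49 GB)
A3 (42 GB) → tape 1 (remaining 7 GB)
A4 (95 GB) → tape 2 (remaining 305 GB)
A5 (277 GB) → tape 2 (remaining 28 GB)
A6 (53 GB) → tape 3 (remaining 347 GB)
A7 (76 GB) → tape 3 (remaining 271 GB)
A8 (46 GB) → tape 3 (remaining 225 GB)
Final tapes: [78,273,42] [95,277] [53,76,46].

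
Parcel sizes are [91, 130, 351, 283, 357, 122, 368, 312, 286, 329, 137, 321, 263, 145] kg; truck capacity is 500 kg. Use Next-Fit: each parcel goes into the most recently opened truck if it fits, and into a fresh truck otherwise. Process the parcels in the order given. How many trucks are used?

10

91 kg → truck 1 (remaining 409 kg)
130 kg → truck 1 (remaining 279 kg)
351 kg → truck 2 (remaining 149 kg)
283 kg → truck 3 (remaining 217 kg)
357 kg → truck 4 (remaining 143 kg)
122 kg → truck 4 (remaining 21 kg)
368 kg → truck 5 (remaining 132 kg)
312 kg → truck 6 (remaining 188 kg)
286 kg → truck 7 (remaining 214 kg)
329 kg → truck 8 (remaining 171 kg)
137 kg → truck 8 (remaining 34 kg)
321 kg → truck 9 (remaining 179 kg)
263 kg → truck 10 (remaining 237 kg)
145 kg → truck 10 (remaining 92 kg)
Final trucks: [91,130] [351] [283] [357,122] [368] [312] [286] [329,137] [321] [263,145].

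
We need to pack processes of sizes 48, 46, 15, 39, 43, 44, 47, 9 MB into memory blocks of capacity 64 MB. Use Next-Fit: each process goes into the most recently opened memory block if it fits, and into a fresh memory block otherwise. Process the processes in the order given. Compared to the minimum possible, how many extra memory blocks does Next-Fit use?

0

Next-Fit: [48] [46,15] [39] [43] [44] [47,9] → 6 memory blocks.
6 processes exceed 32 MB (half the capacity), and no two of those can share a memory block, so at least 6 memory blocks are needed.
So 6 is already optimal.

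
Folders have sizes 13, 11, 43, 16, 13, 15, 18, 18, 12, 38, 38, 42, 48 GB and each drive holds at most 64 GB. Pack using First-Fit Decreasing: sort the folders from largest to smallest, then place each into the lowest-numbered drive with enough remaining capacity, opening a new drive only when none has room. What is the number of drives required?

6 drives

Sorted descending: 48, 43, 42, 38, 38, 18, 18, 16, 15, 13, 13, 12, 11.
48 GB → drive 1 (remaining 16 GB)
43 GB → drive 2 (remaining 21 GB)
42 GB → drive 3 (remaining 22 GB)
38 GB → drive 4 (remaining 26 GB)
38 GB → drive 5 (remaining 26 GB)
18 GB → drive 2 (remaining 3 GB)
18 GB → drive 3 (remaining 4 GB)
16 GB → drive 1 (remaining 0 GB)
15 GB → drive 4 (remaining 11 GB)
13 GB → drive 5 (remaining 13 GB)
13 GB → drive 5 (remaining 0 GB)
12 GB → drive 6 (remaining 52 GB)
11 GB → drive 4 (remaining 0 GB)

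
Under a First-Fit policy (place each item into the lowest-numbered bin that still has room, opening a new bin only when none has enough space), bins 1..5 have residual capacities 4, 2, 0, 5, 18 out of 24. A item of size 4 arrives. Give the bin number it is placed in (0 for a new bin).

1

Bins with room: bin 1 (4), bin 4 (5), bin 5 (18).
The first with room is bin 1.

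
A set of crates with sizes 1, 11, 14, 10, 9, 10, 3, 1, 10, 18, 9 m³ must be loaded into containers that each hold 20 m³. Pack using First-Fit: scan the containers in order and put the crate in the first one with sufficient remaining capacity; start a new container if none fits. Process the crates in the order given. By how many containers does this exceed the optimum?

First-Fit: [1,11,3,1] [14] [10,9] [10,10] [18] [9] → 6 containers.
Total size 96 m³; any packing needs at least ⌈96/20⌉ = 5 containers.
An optimal packing achieves that bound: [18,1,1] [14,3] [11,9] [10,10] [10,9] → 5 containers.
Excess: 6 − 5 = 1.

1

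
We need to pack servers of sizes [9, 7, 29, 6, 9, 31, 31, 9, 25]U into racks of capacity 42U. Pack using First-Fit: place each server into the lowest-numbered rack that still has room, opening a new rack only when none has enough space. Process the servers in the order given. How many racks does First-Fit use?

5

Put 9U in rack 1; 33U remain.
Put 7U in rack 1; 26U remain.
Put 29U in rack 2; 13U remain.
Put 6U in rack 1; 20U remain.
Put 9U in rack 1; 11U remain.
Put 31U in rack 3; 11U remain.
Put 31U in rack 4; 11U remain.
Put 9U in rack 1; 2U remain.
Put 25U in rack 5; 17U remain.
Final racks: [9,7,6,9,9] [29] [31] [31] [25].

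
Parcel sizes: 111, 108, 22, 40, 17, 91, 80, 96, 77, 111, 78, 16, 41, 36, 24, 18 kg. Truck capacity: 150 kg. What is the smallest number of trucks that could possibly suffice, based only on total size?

7 trucks

Total size = 111 + 108 + 22 + 40 + 17 + 91 + 80 + 96 + 77 + 111 + 78 + 16 + 41 + 36 + 24 + 18 = 966 kg.
⌈966 / 150⌉ = 7.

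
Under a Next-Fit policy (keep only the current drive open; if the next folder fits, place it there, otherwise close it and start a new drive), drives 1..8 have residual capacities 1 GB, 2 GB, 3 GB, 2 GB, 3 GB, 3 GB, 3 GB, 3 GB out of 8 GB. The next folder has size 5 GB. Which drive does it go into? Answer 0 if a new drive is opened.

Next-Fit only looks at drive 8, which has 3 GB free.
5 GB does not fit, so a new drive is opened.

0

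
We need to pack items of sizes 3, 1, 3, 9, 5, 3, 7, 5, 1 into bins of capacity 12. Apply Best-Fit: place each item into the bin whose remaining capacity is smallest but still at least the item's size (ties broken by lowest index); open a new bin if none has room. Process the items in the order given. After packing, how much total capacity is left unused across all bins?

11

Put 3 in bin 1; 9 remain.
Put 1 in bin 1; 8 remain.
Put 3 in bin 1; 5 remain.
Put 9 in bin 2; 3 remain.
Put 5 in bin 1; 0 remain.
Put 3 in bin 2; 0 remain.
Put 7 in bin 3; 5 remain.
Put 5 in bin 3; 0 remain.
Put 1 in bin 4; 11 remain.
4 bins × 12 = 48; used 37; unused 11.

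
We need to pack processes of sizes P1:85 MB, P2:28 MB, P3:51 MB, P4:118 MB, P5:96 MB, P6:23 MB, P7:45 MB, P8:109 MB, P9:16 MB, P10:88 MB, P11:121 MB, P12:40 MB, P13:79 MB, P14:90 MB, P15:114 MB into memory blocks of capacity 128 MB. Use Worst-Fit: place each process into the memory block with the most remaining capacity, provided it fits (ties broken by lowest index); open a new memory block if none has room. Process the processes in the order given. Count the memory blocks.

Put P1 (85 MB) in memory block 1; 43 MB remain.
Put P2 (28 MB) in memory block 1; 15 MB remain.
Put P3 (51 MB) in memory block 2; 77 MB remain.
Put P4 (118 MB) in memory block 3; 10 MB remain.
Put P5 (96 MB) in memory block 4; 32 MB remain.
Put P6 (23 MB) in memory block 2; 54 MB remain.
Put P7 (45 MB) in memory block 2; 9 MB remain.
Put P8 (109 MB) in memory block 5; 19 MB remain.
Put P9 (16 MB) in memory block 4; 16 MB remain.
Put P10 (88 MB) in memory block 6; 40 MB remain.
Put P11 (121 MB) in memory block 7; 7 MB remain.
Put P12 (40 MB) in memory block 6; 0 MB remain.
Put P13 (79 MB) in memory block 8; 49 MB remain.
Put P14 (90 MB) in memory block 9; 38 MB remain.
Put P15 (114 MB) in memory block 10; 14 MB remain.

10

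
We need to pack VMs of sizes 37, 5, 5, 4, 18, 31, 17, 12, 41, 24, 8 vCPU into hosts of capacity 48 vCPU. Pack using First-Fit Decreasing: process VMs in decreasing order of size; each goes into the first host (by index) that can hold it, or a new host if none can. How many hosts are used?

5 hosts

Sorted descending: 41, 37, 31, 24, 18, 17, 12, 8, 5, 5, 4.
41 vCPU → host 1 (remaining 7 vCPU)
37 vCPU → host 2 (remaining 11 vCPU)
31 vCPU → host 3 (remaining 17 vCPU)
24 vCPU → host 4 (remaining 24 vCPU)
18 vCPU → host 4 (remaining 6 vCPU)
17 vCPU → host 3 (remaining 0 vCPU)
12 vCPU → host 5 (remaining 36 vCPU)
8 vCPU → host 2 (remaining 3 vCPU)
5 vCPU → host 1 (remaining 2 vCPU)
5 vCPU → host 4 (remaining 1 vCPU)
4 vCPU → host 5 (remaining 32 vCPU)
Final hosts: [41,5] [37,8] [31,17] [24,18,5] [12,4].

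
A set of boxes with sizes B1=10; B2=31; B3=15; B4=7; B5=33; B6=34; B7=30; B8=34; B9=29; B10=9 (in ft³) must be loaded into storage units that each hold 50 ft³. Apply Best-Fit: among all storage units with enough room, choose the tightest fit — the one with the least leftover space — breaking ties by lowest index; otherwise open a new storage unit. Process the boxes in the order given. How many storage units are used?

B1 (10 ft³) → storage unit 1 (remaining 40 ft³)
B2 (31 ft³) → storage unit 1 (remaining 9 ft³)
B3 (15 ft³) → storage unit 2 (remaining 35 ft³)
B4 (7 ft³) → storage unit 1 (remaining 2 ft³)
B5 (33 ft³) → storage unit 2 (remaining 2 ft³)
B6 (34 ft³) → storage unit 3 (remaining 16 ft³)
B7 (30 ft³) → storage unit 4 (remaining 20 ft³)
B8 (34 ft³) → storage unit 5 (remaining 16 ft³)
B9 (29 ft³) → storage unit 6 (remaining 21 ft³)
B10 (9 ft³) → storage unit 3 (remaining 7 ft³)
Final storage units: [10,31,7] [15,33] [34,9] [30] [34] [29].

6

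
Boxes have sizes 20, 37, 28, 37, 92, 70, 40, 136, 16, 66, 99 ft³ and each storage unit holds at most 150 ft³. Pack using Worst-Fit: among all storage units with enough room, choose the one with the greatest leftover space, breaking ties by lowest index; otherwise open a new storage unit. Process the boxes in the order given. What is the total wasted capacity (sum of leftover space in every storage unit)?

259

storage unit 1: place 20 ft³, 130 ft³ left
storage unit 1: place 37 ft³, 93 ft³ left
storage unit 1: place 28 ft³, 65 ft³ left
storage unit 1: place 37 ft³, 28 ft³ left
storage unit 2: place 92 ft³, 58 ft³ left
storage unit 3: place 70 ft³, 80 ft³ left
storage unit 3: place 40 ft³, 40 ft³ left
storage unit 4: place 136 ft³, 14 ft³ left
storage unit 2: place 16 ft³, 42 ft³ left
storage unit 5: place 66 ft³, 84 ft³ left
storage unit 6: place 99 ft³, 51 ft³ left
6 storage units × 150 ft³ = 900 ft³; used 641 ft³; unused 259 ft³.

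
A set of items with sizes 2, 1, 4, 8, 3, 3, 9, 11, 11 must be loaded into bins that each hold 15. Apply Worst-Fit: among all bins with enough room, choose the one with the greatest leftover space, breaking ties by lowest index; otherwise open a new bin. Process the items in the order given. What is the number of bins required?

4

Put 2 in bin 1; 13 remain.
Put 1 in bin 1; 12 remain.
Put 4 in bin 1; 8 remain.
Put 8 in bin 1; 0 remain.
Put 3 in bin 2; 12 remain.
Put 3 in bin 2; 9 remain.
Put 9 in bin 2; 0 remain.
Put 11 in bin 3; 4 remain.
Put 11 in bin 4; 4 remain.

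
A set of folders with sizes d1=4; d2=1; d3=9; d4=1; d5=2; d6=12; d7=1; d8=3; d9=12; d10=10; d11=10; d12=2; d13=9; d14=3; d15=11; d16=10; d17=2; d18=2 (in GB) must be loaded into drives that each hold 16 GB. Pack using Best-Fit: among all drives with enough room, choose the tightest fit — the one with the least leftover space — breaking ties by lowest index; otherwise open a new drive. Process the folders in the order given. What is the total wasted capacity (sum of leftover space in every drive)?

24

drive 1: place d1 (4 GB), 12 GB left
drive 1: place d2 (1 GB), 11 GB left
drive 1: place d3 (9 GB), 2 GB left
drive 1: place d4 (1 GB), 1 GB left
drive 2: place d5 (2 GB), 14 GB left
drive 2: place d6 (12 GB), 2 GB left
drive 1: place d7 (1 GB), 0 GB left
drive 3: place d8 (3 GB), 13 GB left
drive 3: place d9 (12 GB), 1 GB left
drive 4: place d10 (10 GB), 6 GB left
drive 5: place d11 (10 GB), 6 GB left
drive 2: place d12 (2 GB), 0 GB left
drive 6: place d13 (9 GB), 7 GB left
drive 4: place d14 (3 GB), 3 GB left
drive 7: place d15 (11 GB), 5 GB left
drive 8: place d16 (10 GB), 6 GB left
drive 4: place d17 (2 GB), 1 GB left
drive 7: place d18 (2 GB), 3 GB left
8 drives × 16 GB = 128 GB; used 104 GB; unused 24 GB.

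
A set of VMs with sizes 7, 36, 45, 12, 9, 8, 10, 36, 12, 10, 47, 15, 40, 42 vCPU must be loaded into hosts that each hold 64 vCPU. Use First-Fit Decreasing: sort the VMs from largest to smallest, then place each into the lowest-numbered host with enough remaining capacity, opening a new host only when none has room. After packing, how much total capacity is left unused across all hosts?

Sorted descending: 47, 45, 42, 40, 36, 36, 15, 12, 12, 10, 10, 9, 8, 7.
Put 47 vCPU in host 1; 17 vCPU remain.
Put 45 vCPU in host 2; 19 vCPU remain.
Put 42 vCPU in host 3; 22 vCPU remain.
Put 40 vCPU in host 4; 24 vCPU remain.
Put 36 vCPU in host 5; 28 vCPU remain.
Put 36 vCPU in host 6; 28 vCPU remain.
Put 15 vCPU in host 1; 2 vCPU remain.
Put 12 vCPU in host 2; 7 vCPU remain.
Put 12 vCPU in host 3; 10 vCPU remain.
Put 10 vCPU in host 3; 0 vCPU remain.
Put 10 vCPU in host 4; 14 vCPU remain.
Put 9 vCPU in host 4; 5 vCPU remain.
Put 8 vCPU in host 5; 20 vCPU remain.
Put 7 vCPU in host 2; 0 vCPU remain.
6 hosts × 64 vCPU = 384 vCPU; used 329 vCPU; unused 55 vCPU.

55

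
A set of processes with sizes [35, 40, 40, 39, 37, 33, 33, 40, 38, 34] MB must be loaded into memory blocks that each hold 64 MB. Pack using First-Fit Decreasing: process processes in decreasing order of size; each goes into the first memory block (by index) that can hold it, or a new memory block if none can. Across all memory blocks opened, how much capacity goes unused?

271

Sorted descending: 40, 40, 40, 39, 38, 37, 35, 34, 33, 33.
Put 40 MB in memory block 1; 24 MB remain.
Put 40 MB in memory block 2; 24 MB remain.
Put 40 MB in memory block 3; 24 MB remain.
Put 39 MB in memory block 4; 25 MB remain.
Put 38 MB in memory block 5; 26 MB remain.
Put 37 MB in memory block 6; 27 MB remain.
Put 35 MB in memory block 7; 29 MB remain.
Put 34 MB in memory block 8; 30 MB remain.
Put 33 MB in memory block 9; 31 MB remain.
Put 33 MB in memory block 10; 31 MB remain.
10 memory blocks × 64 MB = 640 MB; used 369 MB; unused 271 MB.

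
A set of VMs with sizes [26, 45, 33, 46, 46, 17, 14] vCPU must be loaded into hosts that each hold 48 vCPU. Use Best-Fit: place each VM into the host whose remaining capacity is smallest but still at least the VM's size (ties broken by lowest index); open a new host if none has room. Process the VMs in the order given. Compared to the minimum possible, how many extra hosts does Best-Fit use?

0

Best-Fit: [26,17] [45] [33,14] [46] [46] → 5 hosts.
Total size 227 vCPU; any packing needs at least ⌈227/48⌉ = 5 hosts.
So 5 is already optimal.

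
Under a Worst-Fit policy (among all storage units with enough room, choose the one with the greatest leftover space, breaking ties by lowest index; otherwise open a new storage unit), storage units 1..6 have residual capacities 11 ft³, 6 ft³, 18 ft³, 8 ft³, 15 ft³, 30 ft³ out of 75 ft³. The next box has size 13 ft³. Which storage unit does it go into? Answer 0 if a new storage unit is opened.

Storage units with room: storage unit 3 (18 ft³), storage unit 5 (15 ft³), storage unit 6 (30 ft³).
Most room is storage unit 6 with 30 ft³ free.

6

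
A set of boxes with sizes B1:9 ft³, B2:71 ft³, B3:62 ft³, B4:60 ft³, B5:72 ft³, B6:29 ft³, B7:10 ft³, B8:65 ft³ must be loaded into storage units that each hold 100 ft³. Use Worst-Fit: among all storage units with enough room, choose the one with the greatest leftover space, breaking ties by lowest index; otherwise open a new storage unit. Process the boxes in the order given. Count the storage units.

5 storage units

Put B1 (9 ft³) in storage unit 1; 91 ft³ remain.
Put B2 (71 ft³) in storage unit 1; 20 ft³ remain.
Put B3 (62 ft³) in storage unit 2; 38 ft³ remain.
Put B4 (60 ft³) in storage unit 3; 40 ft³ remain.
Put B5 (72 ft³) in storage unit 4; 28 ft³ remain.
Put B6 (29 ft³) in storage unit 3; 11 ft³ remain.
Put B7 (10 ft³) in storage unit 2; 28 ft³ remain.
Put B8 (65 ft³) in storage unit 5; 35 ft³ remain.
Final storage units: [9,71] [62,10] [60,29] [72] [65].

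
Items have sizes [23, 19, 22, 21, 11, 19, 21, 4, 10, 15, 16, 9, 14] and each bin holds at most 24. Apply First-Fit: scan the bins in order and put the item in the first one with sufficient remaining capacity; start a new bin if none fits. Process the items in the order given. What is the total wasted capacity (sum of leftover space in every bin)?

Put 23 in bin 1; 1 remain.
Put 19 in bin 2; 5 remain.
Put 22 in bin 3; 2 remain.
Put 21 in bin 4; 3 remain.
Put 11 in bin 5; 13 remain.
Put 19 in bin 6; 5 remain.
Put 21 in bin 7; 3 remain.
Put 4 in bin 2; 1 remain.
Put 10 in bin 5; 3 remain.
Put 15 in bin 8; 9 remain.
Put 16 in bin 9; 8 remain.
Put 9 in bin 8; 0 remain.
Put 14 in bin 10; 10 remain.
10 bins × 24 = 240; used 204; unused 36.

36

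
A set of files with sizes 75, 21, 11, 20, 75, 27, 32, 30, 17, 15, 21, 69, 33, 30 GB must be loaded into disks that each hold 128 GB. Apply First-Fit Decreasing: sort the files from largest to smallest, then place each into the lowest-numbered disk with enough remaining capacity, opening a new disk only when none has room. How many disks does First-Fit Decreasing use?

Sorted descending: 75, 75, 69, 33, 32, 30, 30, 27, 21, 21, 20, 17, 15, 11.
disk 1: place 75 GB, 53 GB left
disk 2: place 75 GB, 53 GB left
disk 3: place 69 GB, 59 GB left
disk 1: place 33 GB, 20 GB left
disk 2: place 32 GB, 21 GB left
disk 3: place 30 GB, 29 GB left
disk 4: place 30 GB, 98 GB left
disk 3: place 27 GB, 2 GB left
disk 2: place 21 GB, 0 GB left
disk 4: place 21 GB, 77 GB left
disk 1: place 20 GB, 0 GB left
disk 4: place 17 GB, 60 GB left
disk 4: place 15 GB, 45 GB left
disk 4: place 11 GB, 34 GB left

4 disks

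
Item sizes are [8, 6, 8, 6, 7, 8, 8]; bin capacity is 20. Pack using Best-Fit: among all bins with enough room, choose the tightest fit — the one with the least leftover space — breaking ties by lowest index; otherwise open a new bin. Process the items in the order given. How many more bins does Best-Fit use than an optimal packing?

Best-Fit: [8,6,6] [8,7] [8,8] → 3 bins.
Total size 51; any packing needs at least ⌈51/20⌉ = 3 bins.
So 3 is already optimal.

0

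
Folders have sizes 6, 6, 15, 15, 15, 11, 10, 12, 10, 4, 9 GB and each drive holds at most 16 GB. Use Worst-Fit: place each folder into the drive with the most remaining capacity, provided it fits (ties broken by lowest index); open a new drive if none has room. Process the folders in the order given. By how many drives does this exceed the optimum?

1

Worst-Fit: [6,6] [15] [15] [15] [11] [10,4] [12] [10] [9] → 9 drives.
Total size 113 GB; any packing needs at least ⌈113/16⌉ = 8 drives.
An optimal packing achieves that bound: [15] [15] [15] [12,4] [11] [10,6] [10,6] [9] → 8 drives.
Excess: 9 − 8 = 1.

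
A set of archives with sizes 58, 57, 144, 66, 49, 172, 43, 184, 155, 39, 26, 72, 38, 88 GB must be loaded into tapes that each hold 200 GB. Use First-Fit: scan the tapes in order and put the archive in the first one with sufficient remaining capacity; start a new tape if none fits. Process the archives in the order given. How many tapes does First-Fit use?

7 tapes

58 GB → tape 1 (remaining 142 GB)
57 GB → tape 1 (remaining 85 GB)
144 GB → tape 2 (remaining 56 GB)
66 GB → tape 1 (remaining 19 GB)
49 GB → tape 2 (remaining 7 GB)
172 GB → tape 3 (remaining 28 GB)
43 GB → tape 4 (remaining 157 GB)
184 GB → tape 5 (remaining 16 GB)
155 GB → tape 4 (remaining 2 GB)
39 GB → tape 6 (remaining 161 GB)
26 GB → tape 3 (remaining 2 GB)
72 GB → tape 6 (remaining 89 GB)
38 GB → tape 6 (remaining 51 GB)
88 GB → tape 7 (remaining 112 GB)
Final tapes: [58,57,66] [144,49] [172,26] [43,155] [184] [39,72,38] [88].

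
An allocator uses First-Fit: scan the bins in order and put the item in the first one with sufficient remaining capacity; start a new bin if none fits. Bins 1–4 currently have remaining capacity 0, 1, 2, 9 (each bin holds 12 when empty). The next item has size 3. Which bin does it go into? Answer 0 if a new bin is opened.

Bins with room: bin 4 (9).
The first with room is bin 4.

4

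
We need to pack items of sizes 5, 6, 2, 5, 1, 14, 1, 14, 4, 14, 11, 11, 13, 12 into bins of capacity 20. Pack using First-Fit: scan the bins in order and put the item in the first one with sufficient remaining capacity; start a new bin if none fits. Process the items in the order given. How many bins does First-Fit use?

8

Put 5 in bin 1; 15 remain.
Put 6 in bin 1; 9 remain.
Put 2 in bin 1; 7 remain.
Put 5 in bin 1; 2 remain.
Put 1 in bin 1; 1 remain.
Put 14 in bin 2; 6 remain.
Put 1 in bin 1; 0 remain.
Put 14 in bin 3; 6 remain.
Put 4 in bin 2; 2 remain.
Put 14 in bin 4; 6 remain.
Put 11 in bin 5; 9 remain.
Put 11 in bin 6; 9 remain.
Put 13 in bin 7; 7 remain.
Put 12 in bin 8; 8 remain.
Final bins: [5,6,2,5,1,1] [14,4] [14] [14] [11] [11] [13] [12].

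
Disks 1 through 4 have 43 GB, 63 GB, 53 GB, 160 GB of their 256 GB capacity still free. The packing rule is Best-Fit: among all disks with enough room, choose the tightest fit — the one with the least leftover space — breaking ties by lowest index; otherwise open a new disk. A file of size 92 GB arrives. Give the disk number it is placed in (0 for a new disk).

4

Disks with room: disk 4 (160 GB).
Tightest fit is disk 4 with 160 GB free.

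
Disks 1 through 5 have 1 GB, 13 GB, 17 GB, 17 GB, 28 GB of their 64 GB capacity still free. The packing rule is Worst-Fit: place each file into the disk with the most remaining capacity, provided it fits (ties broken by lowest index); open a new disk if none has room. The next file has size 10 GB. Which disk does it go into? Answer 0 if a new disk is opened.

5

Disks with room: disk 2 (13 GB), disk 3 (17 GB), disk 4 (17 GB), disk 5 (28 GB).
Most room is disk 5 with 28 GB free.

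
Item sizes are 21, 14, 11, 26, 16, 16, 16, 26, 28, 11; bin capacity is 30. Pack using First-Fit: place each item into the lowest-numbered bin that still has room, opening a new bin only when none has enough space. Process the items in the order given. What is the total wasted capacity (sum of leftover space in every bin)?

55

bin 1: place 21, 9 left
bin 2: place 14, 16 left
bin 2: place 11, 5 left
bin 3: place 26, 4 left
bin 4: place 16, 14 left
bin 5: place 16, 14 left
bin 6: place 16, 14 left
bin 7: place 26, 4 left
bin 8: place 28, 2 left
bin 4: place 11, 3 left
8 bins × 30 = 240; used 185; unused 55.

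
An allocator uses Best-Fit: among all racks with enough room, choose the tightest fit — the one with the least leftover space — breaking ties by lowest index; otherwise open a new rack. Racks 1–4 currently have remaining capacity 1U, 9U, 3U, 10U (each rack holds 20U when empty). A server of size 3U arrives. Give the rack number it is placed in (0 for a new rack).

3

Racks with room: rack 2 (9U), rack 3 (3U), rack 4 (10U).
Tightest fit is rack 3 with 3U free.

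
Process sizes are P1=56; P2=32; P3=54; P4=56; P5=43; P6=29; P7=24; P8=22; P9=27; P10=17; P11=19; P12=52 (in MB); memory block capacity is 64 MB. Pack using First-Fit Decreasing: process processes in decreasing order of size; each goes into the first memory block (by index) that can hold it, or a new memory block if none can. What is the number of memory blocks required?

Sorted descending: 56, 56, 54, 52, 43, 32, 29, 27, 24, 22, 19, 17.
memory block 1: place 56 MB, 8 MB left
memory block 2: place 56 MB, 8 MB left
memory block 3: place 54 MB, 10 MB left
memory block 4: place 52 MB, 12 MB left
memory block 5: place 43 MB, 21 MB left
memory block 6: place 32 MB, 32 MB left
memory block 6: place 29 MB, 3 MB left
memory block 7: place 27 MB, 37 MB left
memory block 7: place 24 MB, 13 MB left
memory block 8: place 22 MB, 42 MB left
memory block 5: place 19 MB, 2 MB left
memory block 8: place 17 MB, 25 MB left

8 memory blocks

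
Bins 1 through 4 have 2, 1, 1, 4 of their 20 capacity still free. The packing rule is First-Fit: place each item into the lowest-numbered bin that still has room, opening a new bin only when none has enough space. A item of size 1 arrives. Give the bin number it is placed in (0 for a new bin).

Bins with room: bin 1 (2), bin 2 (1), bin 3 (1), bin 4 (4).
The first with room is bin 1.

1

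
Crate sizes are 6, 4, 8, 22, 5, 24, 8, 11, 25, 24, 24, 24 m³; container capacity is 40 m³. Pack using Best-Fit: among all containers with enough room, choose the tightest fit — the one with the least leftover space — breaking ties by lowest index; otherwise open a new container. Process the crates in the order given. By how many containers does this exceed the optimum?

0

Best-Fit: [6,4,8,22] [5,24,8] [11,25] [24] [24] [24] → 6 containers.
6 crates exceed 20 m³ (half the capacity), and no two of those can share a container, so at least 6 containers are needed.
So 6 is already optimal.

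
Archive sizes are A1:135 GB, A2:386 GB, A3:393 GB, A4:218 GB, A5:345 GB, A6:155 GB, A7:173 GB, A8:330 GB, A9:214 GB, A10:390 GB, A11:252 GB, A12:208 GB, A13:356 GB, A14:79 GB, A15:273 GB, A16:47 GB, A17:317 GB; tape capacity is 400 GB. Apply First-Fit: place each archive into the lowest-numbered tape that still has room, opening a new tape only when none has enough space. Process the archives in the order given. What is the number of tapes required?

Put A1 (135 GB) in tape 1; 265 GB remain.
Put A2 (386 GB) in tape 2; 14 GB remain.
Put A3 (393 GB) in tape 3; 7 GB remain.
Put A4 (218 GB) in tape 1; 47 GB remain.
Put A5 (345 GB) in tape 4; 55 GB remain.
Put A6 (155 GB) in tape 5; 245 GB remain.
Put A7 (173 GB) in tape 5; 72 GB remain.
Put A8 (330 GB) in tape 6; 70 GB remain.
Put A9 (214 GB) in tape 7; 186 GB remain.
Put A10 (390 GB) in tape 8; 10 GB remain.
Put A11 (252 GB) in tape 9; 148 GB remain.
Put A12 (208 GB) in tape 10; 192 GB remain.
Put A13 (356 GB) in tape 11; 44 GB remain.
Put A14 (79 GB) in tape 7; 107 GB remain.
Put A15 (273 GB) in tape 12; 127 GB remain.
Put A16 (47 GB) in tape 1; 0 GB remain.
Put A17 (317 GB) in tape 13; 83 GB remain.
Final tapes: [135,218,47] [386] [393] [345] [155,173] [330] [214,79] [390] [252] [208] [356] [273] [317].

13 tapes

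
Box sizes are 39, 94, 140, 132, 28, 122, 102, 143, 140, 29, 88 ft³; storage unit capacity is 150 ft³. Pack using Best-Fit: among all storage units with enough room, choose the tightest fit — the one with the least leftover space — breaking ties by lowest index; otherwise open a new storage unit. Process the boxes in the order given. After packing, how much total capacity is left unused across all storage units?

143

39 ft³ → storage unit 1 (remaining 111 ft³)
94 ft³ → storage unit 1 (remaining 17 ft³)
140 ft³ → storage unit 2 (remaining 10 ft³)
132 ft³ → storage unit 3 (remaining 18 ft³)
28 ft³ → storage unit 4 (remaining 122 ft³)
122 ft³ → storage unit 4 (remaining 0 ft³)
102 ft³ → storage unit 5 (remaining 48 ft³)
143 ft³ → storage unit 6 (remaining 7 ft³)
140 ft³ → storage unit 7 (remaining 10 ft³)
29 ft³ → storage unit 5 (remaining 19 ft³)
88 ft³ → storage unit 8 (remaining 62 ft³)
8 storage units × 150 ft³ = 1200 ft³; used 1057 ft³; unused 143 ft³.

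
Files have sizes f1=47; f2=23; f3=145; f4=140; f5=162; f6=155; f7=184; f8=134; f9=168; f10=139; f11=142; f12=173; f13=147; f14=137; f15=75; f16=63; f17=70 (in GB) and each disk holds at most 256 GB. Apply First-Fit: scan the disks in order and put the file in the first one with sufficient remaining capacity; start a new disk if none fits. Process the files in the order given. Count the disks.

12

f1 (47 GB) → disk 1 (remaining 209 GB)
f2 (23 GB) → disk 1 (remaining 186 GB)
f3 (145 GB) → disk 1 (remaining 41 GB)
f4 (140 GB) → disk 2 (remaining 116 GB)
f5 (162 GB) → disk 3 (remaining 94 GB)
f6 (155 GB) → disk 4 (remaining 101 GB)
f7 (184 GB) → disk 5 (remaining 72 GB)
f8 (134 GB) → disk 6 (remaining 122 GB)
f9 (168 GB) → disk 7 (remaining 88 GB)
f10 (139 GB) → disk 8 (remaining 117 GB)
f11 (142 GB) → disk 9 (remaining 114 GB)
f12 (173 GB) → disk 10 (remaining 83 GB)
f13 (147 GB) → disk 11 (remaining 109 GB)
f14 (137 GB) → disk 12 (remaining 119 GB)
f15 (75 GB) → disk 2 (remaining 41 GB)
f16 (63 GB) → disk 3 (remaining 31 GB)
f17 (70 GB) → disk 4 (remaining 31 GB)
Final disks: [47,23,145] [140,75] [162,63] [155,70] [184] [134] [168] [139] [142] [173] [147] [137].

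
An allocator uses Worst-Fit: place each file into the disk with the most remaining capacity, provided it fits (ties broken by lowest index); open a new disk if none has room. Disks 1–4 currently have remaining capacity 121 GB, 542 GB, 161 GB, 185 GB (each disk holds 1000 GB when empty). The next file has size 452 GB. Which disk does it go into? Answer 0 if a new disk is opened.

2

Disks with room: disk 2 (542 GB).
Most room is disk 2 with 542 GB free.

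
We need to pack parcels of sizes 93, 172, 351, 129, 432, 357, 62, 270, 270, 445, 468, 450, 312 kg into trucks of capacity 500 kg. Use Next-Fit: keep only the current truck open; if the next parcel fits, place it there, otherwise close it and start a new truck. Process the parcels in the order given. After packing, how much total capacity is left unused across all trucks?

Put 93 kg in truck 1; 407 kg remain.
Put 172 kg in truck 1; 235 kg remain.
Put 351 kg in truck 2; 149 kg remain.
Put 129 kg in truck 2; 20 kg remain.
Put 432 kg in truck 3; 68 kg remain.
Put 357 kg in truck 4; 143 kg remain.
Put 62 kg in truck 4; 81 kg remain.
Put 270 kg in truck 5; 230 kg remain.
Put 270 kg in truck 6; 230 kg remain.
Put 445 kg in truck 7; 55 kg remain.
Put 468 kg in truck 8; 32 kg remain.
Put 450 kg in truck 9; 50 kg remain.
Put 312 kg in truck 10; 188 kg remain.
10 trucks × 500 kg = 5000 kg; used 3811 kg; unused 1189 kg.

1189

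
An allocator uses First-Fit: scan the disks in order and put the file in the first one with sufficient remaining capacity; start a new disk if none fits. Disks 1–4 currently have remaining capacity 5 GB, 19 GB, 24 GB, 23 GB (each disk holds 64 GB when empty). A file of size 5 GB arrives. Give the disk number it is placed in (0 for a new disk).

1

Disks with room: disk 1 (5 GB), disk 2 (19 GB), disk 3 (24 GB), disk 4 (23 GB).
The first with room is disk 1.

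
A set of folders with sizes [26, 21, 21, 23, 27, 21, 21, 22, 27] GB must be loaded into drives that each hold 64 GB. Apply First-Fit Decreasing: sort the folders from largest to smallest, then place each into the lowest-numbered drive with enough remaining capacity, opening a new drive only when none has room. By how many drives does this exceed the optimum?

0

First-Fit Decreasing: [27,27] [26,23] [22,21,21] [21,21] → 4 drives.
Total size 209 GB; any packing needs at least ⌈209/64⌉ = 4 drives.
So 4 is already optimal.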